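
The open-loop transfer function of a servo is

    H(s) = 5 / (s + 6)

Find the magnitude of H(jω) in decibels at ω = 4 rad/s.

Substitute s = j4: numerator = 5, denominator = 6 + j4.
|H(j4)| = |5| / |6 + j4| = 5 / 7.2111 ≈ 0.6934.
In decibels: 20·log₁₀(0.6934) ≈ -3.18 dB.

|H(j4)|_dB ≈ -3.18 dB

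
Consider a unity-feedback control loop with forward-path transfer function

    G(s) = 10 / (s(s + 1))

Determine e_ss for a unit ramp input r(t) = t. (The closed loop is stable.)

G(s) has one pole at the origin.
This is a Type 1 system. Kv = lim_{s→0} s·G(s) = 10/1.
e_ss = 1/Kv = 1/(10) = 1/10 ≈ 0.1000.

e_ss = 0.1000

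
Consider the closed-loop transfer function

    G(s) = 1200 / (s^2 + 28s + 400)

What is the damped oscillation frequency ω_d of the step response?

Comparing s^2 + 28s + 400 to s^2 + 2ζωₙs + ωₙ²: ωₙ = 20 rad/s and ζ = 28/(2·20) = 0.7.
ζωₙ = 28/2 = 14, so ω_d = ωₙ√(1−ζ²) = √(ωₙ² − (ζωₙ)²) = √(400 − 14²) = √204 ≈ 14.28 rad/s.

ω_d ≈ 14.28 rad/s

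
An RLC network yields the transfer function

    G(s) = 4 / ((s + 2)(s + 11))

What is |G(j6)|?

Substitute s = j6: numerator = 4, denominator = -14 + j78.
|G(j6)| = |4| / |-14 + j78| = 4 / 79.246 ≈ 0.05048.

|G(j6)| ≈ 0.05048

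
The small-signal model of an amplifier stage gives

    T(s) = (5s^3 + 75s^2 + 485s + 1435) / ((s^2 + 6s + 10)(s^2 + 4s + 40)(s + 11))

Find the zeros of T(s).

Set the numerator to zero: 5s^3 + 75s^2 + 485s + 1435 = 0, i.e. 5·(s^3 + 15s^2 + 97s + 287) = 0.
Factoring: (s^2 + 8s + 41)(s + 7) = 0.

s = -4 + 5j, -4 - 5j, -7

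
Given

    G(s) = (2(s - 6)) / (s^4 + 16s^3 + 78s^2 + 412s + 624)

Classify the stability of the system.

The denominator s^4 + 16s^3 + 78s^2 + 412s + 624 factors as (s^2 + 2s + 26)(s + 2)(s + 12), giving poles at s = -1 ± 5j, -2, -12.
Since all poles lie strictly in the left half-plane, the system is stable.

stable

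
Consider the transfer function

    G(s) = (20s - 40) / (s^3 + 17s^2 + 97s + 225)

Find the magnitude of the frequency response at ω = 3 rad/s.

|G(j3)| ≈ 0.2635

Substitute s = j3: numerator = -40 + j60, denominator = 72 + j264.
|G(j3)| = |-40 + j60| / |72 + j264| = 72.111 / 273.64 ≈ 0.2635.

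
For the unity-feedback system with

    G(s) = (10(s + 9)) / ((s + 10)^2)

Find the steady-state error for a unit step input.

G(s) has no poles at the origin.
This is a Type 0 system. Kp = lim_{s→0} G(s) = 90/100 = 9/10.
e_ss = 1/(1 + Kp) = 1/(1 + 9/10) = 10/19 ≈ 0.5263.

e_ss = 0.5263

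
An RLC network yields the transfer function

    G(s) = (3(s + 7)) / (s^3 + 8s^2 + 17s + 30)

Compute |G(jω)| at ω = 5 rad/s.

Substitute s = j5: numerator = 21 + j15, denominator = -170 - j40.
|G(j5)| = |21 + j15| / |-170 - j40| = 25.807 / 174.64 ≈ 0.1478.

|G(j5)| ≈ 0.1478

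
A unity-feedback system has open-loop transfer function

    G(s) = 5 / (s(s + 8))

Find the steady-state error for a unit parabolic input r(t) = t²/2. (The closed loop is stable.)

e_ss = ∞

G(s) has one pole at the origin.
This is a Type 1 system; Ka = lim_{s→0} s^2·G(s) = 0, so the steady-state error for a parabola input is infinite.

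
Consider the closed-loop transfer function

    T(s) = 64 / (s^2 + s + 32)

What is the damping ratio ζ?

ζ ≈ 0.08839

Compare the denominator to the standard form s^2 + 2ζωₙs + ωₙ².
ωₙ² = 32, so ωₙ = √32 ≈ 5.657 rad/s.
2ζωₙ = 1, so ζ = 1/(2·√32) ≈ 0.08839.
With ζ = 0.08839 the response is underdamped.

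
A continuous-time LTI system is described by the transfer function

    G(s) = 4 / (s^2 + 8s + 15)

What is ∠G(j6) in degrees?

∠G(j6) ≈ -113.6°

At s = j6: numerator = 4, denominator = -21 + j48.
∠G = ∠num − ∠den = 0° − (113.63°) = -113.6°.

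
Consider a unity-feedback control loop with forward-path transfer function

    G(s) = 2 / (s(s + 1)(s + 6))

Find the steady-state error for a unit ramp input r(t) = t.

G(s) has one pole at the origin.
This is a Type 1 system. Kv = lim_{s→0} s·G(s) = 2/6 = 1/3.
e_ss = 1/Kv = 1/(1/3) = 3.

e_ss = 3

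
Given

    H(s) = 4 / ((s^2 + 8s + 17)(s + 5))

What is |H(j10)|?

|H(j10)| ≈ 0.003104

Substitute s = j10: numerator = 4, denominator = -1215 - j430.
|H(j10)| = |4| / |-1215 - j430| = 4 / 1288.8 ≈ 0.003104.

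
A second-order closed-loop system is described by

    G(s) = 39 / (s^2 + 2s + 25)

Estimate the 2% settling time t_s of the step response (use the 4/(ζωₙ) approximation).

t_s ≈ 4 s

Comparing s^2 + 2s + 25 to s^2 + 2ζωₙs + ωₙ²: ωₙ = 5 rad/s and ζ = 2/(2·5) = 0.2.
ζωₙ = 2/2 = 1, so t_s ≈ 4/(ζωₙ) = 4/1 = 4 s.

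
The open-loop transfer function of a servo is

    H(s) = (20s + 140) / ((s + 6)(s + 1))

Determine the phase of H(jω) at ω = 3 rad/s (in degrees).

∠H(j3) ≈ -74.93°

At s = j3: numerator = 140 + j60, denominator = -3 + j21.
∠H = ∠num − ∠den = 23.199° − (98.130°) = -74.93°.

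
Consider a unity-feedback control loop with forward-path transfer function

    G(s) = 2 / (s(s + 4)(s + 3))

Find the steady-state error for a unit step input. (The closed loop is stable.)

G(s) has one pole at the origin.
This is a Type 1 system; for a step input the steady-state error is zero.

e_ss = 0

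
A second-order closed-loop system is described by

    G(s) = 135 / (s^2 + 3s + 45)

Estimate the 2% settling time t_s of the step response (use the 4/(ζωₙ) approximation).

Comparing s^2 + 3s + 45 to s^2 + 2ζωₙs + ωₙ²: ωₙ = √45 ≈ 6.708 rad/s and ζ = 3/(2·√45) ≈ 0.2236.
ζωₙ = 3/2 = 1.5, so t_s ≈ 4/(ζωₙ) = 4/1.5 ≈ 2.667 s.

t_s ≈ 2.667 s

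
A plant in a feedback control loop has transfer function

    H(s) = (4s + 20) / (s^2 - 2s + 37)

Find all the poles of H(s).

s = 1 ± 6j

The poles are the roots of the denominator s^2 - 2s + 37 = 0.
Using the quadratic formula: s = (2 ± √(-144))/2 = 1 ± 6j.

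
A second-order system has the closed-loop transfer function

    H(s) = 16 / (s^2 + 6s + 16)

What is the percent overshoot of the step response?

%OS ≈ 2.84%

Comparing s^2 + 6s + 16 to s^2 + 2ζωₙs + ωₙ²: ωₙ = 4 rad/s and ζ = 6/(2·4) = 0.75.
%OS = 100·exp(−πζ/√(1−ζ²)) = 100·exp(−π·0.75/√(1−0.75²)) ≈ 2.84%.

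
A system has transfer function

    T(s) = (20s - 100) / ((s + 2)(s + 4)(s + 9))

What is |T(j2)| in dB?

Substitute s = j2: numerator = -100 + j40, denominator = 12 + j116.
|T(j2)| = |-100 + j40| / |12 + j116| = 107.70 / 116.62 ≈ 0.9235.
In decibels: 20·log₁₀(0.9235) ≈ -0.691 dB.

|T(j2)|_dB ≈ -0.691 dB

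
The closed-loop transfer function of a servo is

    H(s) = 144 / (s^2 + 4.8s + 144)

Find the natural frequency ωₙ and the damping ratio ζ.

ωₙ = 12 rad/s, ζ = 0.2

Compare the denominator to the standard form s^2 + 2ζωₙs + ωₙ².
ωₙ² = 144, so ωₙ = 12 rad/s.
2ζωₙ = 4.8, so ζ = 4.8/(2·12) = 0.2.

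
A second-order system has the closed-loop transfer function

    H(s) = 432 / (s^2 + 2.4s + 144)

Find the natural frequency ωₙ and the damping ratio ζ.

Compare the denominator to the standard form s^2 + 2ζωₙs + ωₙ².
ωₙ² = 144, so ωₙ = 12 rad/s.
2ζωₙ = 2.4, so ζ = 2.4/(2·12) = 0.1.

ωₙ = 12 rad/s, ζ = 0.1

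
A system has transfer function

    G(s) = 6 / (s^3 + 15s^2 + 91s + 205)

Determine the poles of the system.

The poles are the roots of the denominator s^3 + 15s^2 + 91s + 205 = 0.
Trying s = -5: the polynomial evaluates to 0, so (s + 5) is a factor.
Dividing out leaves s^2 + 10s + 41 = 0.
The quadratic formula then gives s = -5 ± 4j.

s = -5 + 4j, -5 - 4j, -5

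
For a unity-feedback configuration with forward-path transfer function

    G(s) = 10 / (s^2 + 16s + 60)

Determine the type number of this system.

The denominator has no factor of s at the origin — no free integrator — so this is a Type 0 system.

Type 0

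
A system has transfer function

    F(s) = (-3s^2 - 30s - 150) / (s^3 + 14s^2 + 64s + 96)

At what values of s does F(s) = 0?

s = -5 ± 5j

Set the numerator to zero: -3s^2 - 30s - 150 = 0, i.e. -3·(s^2 + 10s + 50) = 0.
Factoring: (s^2 + 10s + 50) = 0.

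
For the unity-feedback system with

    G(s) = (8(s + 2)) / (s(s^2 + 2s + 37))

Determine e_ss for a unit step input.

G(s) has one pole at the origin.
This is a Type 1 system; for a step input the steady-state error is zero.

e_ss = 0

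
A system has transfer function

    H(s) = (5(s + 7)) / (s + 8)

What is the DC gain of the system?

H(0) = 35/8 ≈ 4.375

At s = 0 each factor (s + a) contributes a and each (s^2 + bs + c) contributes c.
H(0) = 5·(7) / ((8)) = 35/8 = 35/8.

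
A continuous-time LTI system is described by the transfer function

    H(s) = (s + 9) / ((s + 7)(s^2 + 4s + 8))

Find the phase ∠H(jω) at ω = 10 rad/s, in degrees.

At s = j10: numerator = 9 + j10, denominator = -1044 - j640.
∠H = ∠num − ∠den = 48.013° − (-148.49°) = 196.5°, which wraps to -163.5°.

∠H(j10) ≈ -163.5°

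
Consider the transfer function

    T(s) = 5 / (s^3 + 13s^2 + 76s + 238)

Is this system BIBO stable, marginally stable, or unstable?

The denominator s^3 + 13s^2 + 76s + 238 factors as (s + 7)(s^2 + 6s + 34), giving poles at s = -7, -3 + 5j, -3 - 5j.
Since all poles lie strictly in the left half-plane, the system is stable.

stable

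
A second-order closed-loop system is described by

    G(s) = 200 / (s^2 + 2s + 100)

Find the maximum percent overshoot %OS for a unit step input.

Comparing s^2 + 2s + 100 to s^2 + 2ζωₙs + ωₙ²: ωₙ = 10 rad/s and ζ = 2/(2·10) = 0.1.
%OS = 100·exp(−πζ/√(1−ζ²)) = 100·exp(−π·0.1/√(1−0.1²)) ≈ 72.9%.

%OS ≈ 72.9%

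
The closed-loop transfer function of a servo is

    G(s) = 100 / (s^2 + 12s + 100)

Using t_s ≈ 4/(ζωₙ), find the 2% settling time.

t_s ≈ 0.6667 s

Comparing s^2 + 12s + 100 to s^2 + 2ζωₙs + ωₙ²: ωₙ = 10 rad/s and ζ = 12/(2·10) = 0.6.
ζωₙ = 12/2 = 6, so t_s ≈ 4/(ζωₙ) = 4/6 ≈ 0.6667 s.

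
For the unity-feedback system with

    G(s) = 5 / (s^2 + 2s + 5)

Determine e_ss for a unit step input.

e_ss = 0.5000

G(s) has no poles at the origin.
This is a Type 0 system. Kp = lim_{s→0} G(s) = 5/5 = 1.
e_ss = 1/(1 + Kp) = 1/(1 + 1) = 1/2 ≈ 0.5000.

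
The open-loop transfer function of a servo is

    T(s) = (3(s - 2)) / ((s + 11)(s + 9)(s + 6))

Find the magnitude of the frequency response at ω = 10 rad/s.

|T(j10)| ≈ 0.01312

Substitute s = j10: numerator = -6 + j30, denominator = -2006 + j1190.
|T(j10)| = |-6 + j30| / |-2006 + j1190| = 30.594 / 2332.4 ≈ 0.01312.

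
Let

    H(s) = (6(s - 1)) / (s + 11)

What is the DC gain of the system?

Set s = 0: H(0) = (-6) / (11) = -6/11.

H(0) = -6/11 ≈ -0.5455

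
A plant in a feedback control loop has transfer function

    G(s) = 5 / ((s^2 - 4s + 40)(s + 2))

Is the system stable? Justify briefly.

The poles can be read from the denominator factors: s = 2 + 6j, 2 - 6j, -2.
Since the pole(s) at s = 2 ± 6j lie in the right half-plane, the system is unstable.

unstable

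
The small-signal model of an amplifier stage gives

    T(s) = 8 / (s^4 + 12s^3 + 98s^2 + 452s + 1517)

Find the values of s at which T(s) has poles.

The poles are the roots of the denominator s^4 + 12s^3 + 98s^2 + 452s + 1517 = 0.
No real roots exist; factor into two real quadratics: (s^2 + 10s + 41)(s^2 + 2s + 37) = 0.
Each quadratic gives a conjugate pair via the quadratic formula.

s = -5 ± 4j, -1 ± 6j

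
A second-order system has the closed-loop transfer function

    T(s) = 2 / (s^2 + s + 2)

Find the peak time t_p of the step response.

t_p ≈ 2.375 s

Comparing s^2 + s + 2 to s^2 + 2ζωₙs + ωₙ²: ωₙ = √2 ≈ 1.414 rad/s and ζ = 1/(2·√2) ≈ 0.3536.
ζωₙ = 1/2 = 0.5, so ω_d = ωₙ√(1−ζ²) = √(ωₙ² − (ζωₙ)²) = √(2 − 0.5²) = √1.75 ≈ 1.323 rad/s.
t_p = π/ω_d = π/1.323 ≈ 2.375 s.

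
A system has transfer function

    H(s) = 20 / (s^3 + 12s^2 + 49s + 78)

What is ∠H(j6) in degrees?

At s = j6: numerator = 20, denominator = -354 + j78.
∠H = ∠num − ∠den = 0° − (167.57°) = -167.6°.

∠H(j6) ≈ -167.6°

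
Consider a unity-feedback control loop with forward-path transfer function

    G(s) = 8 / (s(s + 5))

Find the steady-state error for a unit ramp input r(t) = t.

G(s) has one pole at the origin.
This is a Type 1 system. Kv = lim_{s→0} s·G(s) = 8/5.
e_ss = 1/Kv = 1/(8/5) = 5/8 ≈ 0.6250.

e_ss = 0.6250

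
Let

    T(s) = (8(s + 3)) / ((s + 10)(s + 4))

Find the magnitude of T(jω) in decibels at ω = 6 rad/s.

|T(j6)|_dB ≈ -3.90 dB

Substitute s = j6: numerator = 24 + j48, denominator = 4 + j84.
|T(j6)| = |24 + j48| / |4 + j84| = 53.666 / 84.095 ≈ 0.6382.
In decibels: 20·log₁₀(0.6382) ≈ -3.90 dB.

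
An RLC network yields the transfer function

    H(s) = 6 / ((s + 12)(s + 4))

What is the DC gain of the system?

At s = 0 each factor (s + a) contributes a and each (s^2 + bs + c) contributes c.
H(0) = 6·1 / ((12) · (4)) = 6/48 = 1/8.

H(0) = 1/8 ≈ 0.1250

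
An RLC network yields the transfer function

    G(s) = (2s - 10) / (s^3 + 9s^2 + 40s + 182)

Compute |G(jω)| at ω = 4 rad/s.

|G(j4)| ≈ 0.1240

Substitute s = j4: numerator = -10 + j8, denominator = 38 + j96.
|G(j4)| = |-10 + j8| / |38 + j96| = 12.806 / 103.25 ≈ 0.1240.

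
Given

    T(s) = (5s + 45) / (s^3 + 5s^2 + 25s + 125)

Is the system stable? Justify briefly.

The denominator s^3 + 5s^2 + 25s + 125 factors as (s^2 + 25)(s + 5), giving poles at s = ±5j, -5.
Since the simple pole(s) at s = 5j, -5j lie on the jω-axis with none in the right half-plane, the system is marginally stable.

marginally stable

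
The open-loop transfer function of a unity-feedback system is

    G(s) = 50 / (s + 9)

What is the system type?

The denominator has no factor of s at the origin — no free integrator — so this is a Type 0 system.

Type 0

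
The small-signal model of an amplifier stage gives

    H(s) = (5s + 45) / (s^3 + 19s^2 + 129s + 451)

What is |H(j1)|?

Substitute s = j1: numerator = 45 + j5, denominator = 432 + j128.
|H(j1)| = |45 + j5| / |432 + j128| = 45.277 / 450.56 ≈ 0.1005.

|H(j1)| ≈ 0.1005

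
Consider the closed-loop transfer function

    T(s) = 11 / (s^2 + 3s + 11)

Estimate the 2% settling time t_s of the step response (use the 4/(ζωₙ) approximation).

Comparing s^2 + 3s + 11 to s^2 + 2ζωₙs + ωₙ²: ωₙ = √11 ≈ 3.317 rad/s and ζ = 3/(2·√11) ≈ 0.4523.
ζωₙ = 3/2 = 1.5, so t_s ≈ 4/(ζωₙ) = 4/1.5 ≈ 2.667 s.

t_s ≈ 2.667 s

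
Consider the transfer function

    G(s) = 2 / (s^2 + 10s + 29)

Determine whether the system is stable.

stable

The poles can be read from the denominator factors: s = -5 + 2j, -5 - 2j.
Since all poles lie strictly in the left half-plane, the system is stable.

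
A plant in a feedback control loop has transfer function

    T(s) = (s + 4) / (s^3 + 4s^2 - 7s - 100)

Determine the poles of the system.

The poles are the roots of the denominator s^3 + 4s^2 - 7s - 100 = 0.
Trying s = 4: the polynomial evaluates to 0, so (s - 4) is a factor.
Dividing out leaves s^2 + 8s + 25 = 0.
The quadratic formula then gives s = -4 ± 3j.

s = -4 ± 3j, 4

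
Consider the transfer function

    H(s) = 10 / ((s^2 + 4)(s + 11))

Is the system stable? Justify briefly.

marginally stable

The poles can be read from the denominator factors: s = 2j, -2j, -11.
Since the simple pole(s) at s = 2j, -2j lie on the jω-axis with none in the right half-plane, the system is marginally stable.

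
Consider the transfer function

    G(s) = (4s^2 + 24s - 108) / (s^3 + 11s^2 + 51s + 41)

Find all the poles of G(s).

The poles are the roots of the denominator s^3 + 11s^2 + 51s + 41 = 0.
Trying s = -1: the polynomial evaluates to 0, so (s + 1) is a factor.
Dividing out leaves s^2 + 10s + 41 = 0.
The quadratic formula then gives s = -5 ± 4j.

s = -5 ± 4j, -1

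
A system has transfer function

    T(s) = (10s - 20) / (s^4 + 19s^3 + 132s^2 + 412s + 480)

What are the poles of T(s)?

The poles are the roots of the denominator s^4 + 19s^3 + 132s^2 + 412s + 480 = 0.
Trying s = -3: the polynomial evaluates to 0, so (s + 3) is a factor.
Dividing out leaves s^3 + 16s^2 + 84s + 160 = 0.
This factors further as (s^2 + 8s + 20)(s + 8) = 0.

s = -4 + 2j, -4 - 2j, -3, -8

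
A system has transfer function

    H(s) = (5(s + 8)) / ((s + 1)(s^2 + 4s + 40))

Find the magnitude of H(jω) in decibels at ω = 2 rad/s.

|H(j2)|_dB ≈ -6.02 dB

Substitute s = j2: numerator = 40 + j10, denominator = 20 + j80.
|H(j2)| = |40 + j10| / |20 + j80| = 41.231 / 82.462 = 0.5000.
In decibels: 20·log₁₀(0.5000) ≈ -6.02 dB.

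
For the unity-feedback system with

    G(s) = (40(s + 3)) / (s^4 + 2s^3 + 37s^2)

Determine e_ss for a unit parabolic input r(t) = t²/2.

e_ss = 0.3083

G(s) has 2 poles at the origin.
This is a Type 2 system. Ka = lim_{s→0} s^2·G(s) = 120/37.
e_ss = 1/Ka = 1/(120/37) = 37/120 ≈ 0.3083.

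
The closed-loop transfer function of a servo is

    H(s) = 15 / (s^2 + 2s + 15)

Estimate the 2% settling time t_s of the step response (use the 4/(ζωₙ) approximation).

t_s ≈ 4 s

Comparing s^2 + 2s + 15 to s^2 + 2ζωₙs + ωₙ²: ωₙ = √15 ≈ 3.873 rad/s and ζ = 2/(2·√15) ≈ 0.2582.
ζωₙ = 2/2 = 1, so t_s ≈ 4/(ζωₙ) = 4/1 = 4 s.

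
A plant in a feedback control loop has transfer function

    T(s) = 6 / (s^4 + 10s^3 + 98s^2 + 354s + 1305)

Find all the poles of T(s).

The poles are the roots of the denominator s^4 + 10s^3 + 98s^2 + 354s + 1305 = 0.
No real roots exist; factor into two real quadratics: (s^2 + 4s + 29)(s^2 + 6s + 45) = 0.
Each quadratic gives a conjugate pair via the quadratic formula.

s = -2 ± 5j, -3 ± 6j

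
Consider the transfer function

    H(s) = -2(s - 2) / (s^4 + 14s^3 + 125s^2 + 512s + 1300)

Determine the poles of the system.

s = -3 ± 4j, -4 ± 6j

The poles are the roots of the denominator s^4 + 14s^3 + 125s^2 + 512s + 1300 = 0.
No real roots exist; factor into two real quadratics: (s^2 + 6s + 25)(s^2 + 8s + 52) = 0.
Each quadratic gives a conjugate pair via the quadratic formula.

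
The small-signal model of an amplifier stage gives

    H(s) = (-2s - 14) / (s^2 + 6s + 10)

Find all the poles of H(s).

The poles are the roots of the denominator s^2 + 6s + 10 = 0.
Using the quadratic formula: s = (-6 ± √(-4))/2 = -3 ± 1j.

s = -3 + j, -3 - j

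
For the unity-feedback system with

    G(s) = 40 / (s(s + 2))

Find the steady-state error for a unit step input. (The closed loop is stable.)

e_ss = 0

G(s) has one pole at the origin.
This is a Type 1 system; for a step input the steady-state error is zero.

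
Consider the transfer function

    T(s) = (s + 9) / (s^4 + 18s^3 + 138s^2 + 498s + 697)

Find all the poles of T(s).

The poles are the roots of the denominator s^4 + 18s^3 + 138s^2 + 498s + 697 = 0.
No real roots exist; factor into two real quadratics: (s^2 + 8s + 17)(s^2 + 10s + 41) = 0.
Each quadratic gives a conjugate pair via the quadratic formula.

s = -4 + j, -4 - j, -5 + 4j, -5 - 4j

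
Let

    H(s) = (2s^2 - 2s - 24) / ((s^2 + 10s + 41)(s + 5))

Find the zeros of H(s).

s = 4, -3

Set the numerator to zero: 2s^2 - 2s - 24 = 0, i.e. 2·(s^2 - s - 12) = 0.
Factoring: (s - 4)(s + 3) = 0.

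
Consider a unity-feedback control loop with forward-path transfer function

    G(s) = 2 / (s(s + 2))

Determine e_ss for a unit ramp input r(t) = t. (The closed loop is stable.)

G(s) has one pole at the origin.
This is a Type 1 system. Kv = lim_{s→0} s·G(s) = 2/2 = 1.
e_ss = 1/Kv = 1/(1) = 1.

e_ss = 1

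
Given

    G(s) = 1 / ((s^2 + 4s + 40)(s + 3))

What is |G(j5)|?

Substitute s = j5: numerator = 1, denominator = -55 + j135.
|G(j5)| = |1| / |-55 + j135| = 1 / 145.77 ≈ 0.006860.

|G(j5)| ≈ 0.006860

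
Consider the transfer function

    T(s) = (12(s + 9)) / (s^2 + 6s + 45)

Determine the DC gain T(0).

T(0) = 12/5 ≈ 2.400

Set s = 0: T(0) = (108) / (45) = 12/5.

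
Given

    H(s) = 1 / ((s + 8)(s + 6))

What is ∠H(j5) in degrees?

At s = j5: numerator = 1, denominator = 23 + j70.
∠H = ∠num − ∠den = 0° − (71.811°) = -71.81°.

∠H(j5) ≈ -71.81°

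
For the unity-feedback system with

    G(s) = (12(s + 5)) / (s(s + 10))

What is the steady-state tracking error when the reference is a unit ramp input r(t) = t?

G(s) has one pole at the origin.
This is a Type 1 system. Kv = lim_{s→0} s·G(s) = 60/10 = 6.
e_ss = 1/Kv = 1/(6) = 1/6 ≈ 0.1667.

e_ss = 0.1667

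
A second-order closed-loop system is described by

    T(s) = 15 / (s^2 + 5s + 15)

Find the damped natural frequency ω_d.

ω_d ≈ 2.958 rad/s

Comparing s^2 + 5s + 15 to s^2 + 2ζωₙs + ωₙ²: ωₙ = √15 ≈ 3.873 rad/s and ζ = 5/(2·√15) ≈ 0.6455.
ζωₙ = 5/2 = 2.5, so ω_d = ωₙ√(1−ζ²) = √(ωₙ² − (ζωₙ)²) = √(15 − 2.5²) = √8.75 ≈ 2.958 rad/s.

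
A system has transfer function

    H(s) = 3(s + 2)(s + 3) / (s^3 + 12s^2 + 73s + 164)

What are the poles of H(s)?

The poles are the roots of the denominator s^3 + 12s^2 + 73s + 164 = 0.
Trying s = -4: the polynomial evaluates to 0, so (s + 4) is a factor.
Dividing out leaves s^2 + 8s + 41 = 0.
The quadratic formula then gives s = -4 ± 5j.

s = -4 ± 5j, -4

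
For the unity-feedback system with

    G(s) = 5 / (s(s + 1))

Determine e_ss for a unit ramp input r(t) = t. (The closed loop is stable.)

G(s) has one pole at the origin.
This is a Type 1 system. Kv = lim_{s→0} s·G(s) = 5/1.
e_ss = 1/Kv = 1/(5) = 1/5 ≈ 0.2000.

e_ss = 0.2000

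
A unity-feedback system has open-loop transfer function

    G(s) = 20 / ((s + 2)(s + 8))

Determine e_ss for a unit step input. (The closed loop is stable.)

G(s) has no poles at the origin.
This is a Type 0 system. Kp = lim_{s→0} G(s) = 20/16 = 5/4.
e_ss = 1/(1 + Kp) = 1/(1 + 5/4) = 4/9 ≈ 0.4444.

e_ss = 0.4444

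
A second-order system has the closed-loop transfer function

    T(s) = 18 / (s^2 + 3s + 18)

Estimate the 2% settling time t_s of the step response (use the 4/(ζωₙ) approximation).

Comparing s^2 + 3s + 18 to s^2 + 2ζωₙs + ωₙ²: ωₙ = √18 ≈ 4.243 rad/s and ζ = 3/(2·√18) ≈ 0.3536.
ζωₙ = 3/2 = 1.5, so t_s ≈ 4/(ζωₙ) = 4/1.5 ≈ 2.667 s.

t_s ≈ 2.667 s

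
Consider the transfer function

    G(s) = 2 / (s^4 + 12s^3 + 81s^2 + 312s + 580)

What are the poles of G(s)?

The poles are the roots of the denominator s^4 + 12s^3 + 81s^2 + 312s + 580 = 0.
No real roots exist; factor into two real quadratics: (s^2 + 8s + 20)(s^2 + 4s + 29) = 0.
Each quadratic gives a conjugate pair via the quadratic formula.

s = -4 ± 2j, -2 ± 5j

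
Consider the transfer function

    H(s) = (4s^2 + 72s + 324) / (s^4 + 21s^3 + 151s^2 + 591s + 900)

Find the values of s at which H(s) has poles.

The poles are the roots of the denominator s^4 + 21s^3 + 151s^2 + 591s + 900 = 0.
Trying s = -12: the polynomial evaluates to 0, so (s + 12) is a factor.
Dividing out leaves s^3 + 9s^2 + 43s + 75 = 0.
This factors further as (s^2 + 6s + 25)(s + 3) = 0.

s = -3 ± 4j, -12, -3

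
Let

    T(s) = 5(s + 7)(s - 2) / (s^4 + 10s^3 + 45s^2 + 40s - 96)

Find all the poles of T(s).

s = -4 + 4j, -4 - 4j, 1, -3

The poles are the roots of the denominator s^4 + 10s^3 + 45s^2 + 40s - 96 = 0.
Trying s = 1: the polynomial evaluates to 0, so (s - 1) is a factor.
Dividing out leaves s^3 + 11s^2 + 56s + 96 = 0.
This factors further as (s^2 + 8s + 32)(s + 3) = 0.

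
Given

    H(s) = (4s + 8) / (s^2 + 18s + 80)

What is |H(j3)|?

Substitute s = j3: numerator = 8 + j12, denominator = 71 + j54.
|H(j3)| = |8 + j12| / |71 + j54| = 14.422 / 89.202 ≈ 0.1617.

|H(j3)| ≈ 0.1617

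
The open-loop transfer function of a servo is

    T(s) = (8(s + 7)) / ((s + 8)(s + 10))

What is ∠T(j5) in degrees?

∠T(j5) ≈ -23.03°

At s = j5: numerator = 56 + j40, denominator = 55 + j90.
∠T = ∠num − ∠den = 35.538° − (58.570°) = -23.03°.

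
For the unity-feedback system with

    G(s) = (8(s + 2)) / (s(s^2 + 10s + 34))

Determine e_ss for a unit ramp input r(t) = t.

e_ss = 2.125

G(s) has one pole at the origin.
This is a Type 1 system. Kv = lim_{s→0} s·G(s) = 16/34 = 8/17.
e_ss = 1/Kv = 1/(8/17) = 17/8 ≈ 2.125.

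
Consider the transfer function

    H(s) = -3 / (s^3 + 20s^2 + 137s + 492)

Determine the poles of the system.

s = -4 + 5j, -4 - 5j, -12

The poles are the roots of the denominator s^3 + 20s^2 + 137s + 492 = 0.
Trying s = -12: the polynomial evaluates to 0, so (s + 12) is a factor.
Dividing out leaves s^2 + 8s + 41 = 0.
The quadratic formula then gives s = -4 ± 5j.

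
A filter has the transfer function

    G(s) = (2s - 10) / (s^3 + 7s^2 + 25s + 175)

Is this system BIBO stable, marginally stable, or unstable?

marginally stable

The denominator s^3 + 7s^2 + 25s + 175 factors as (s^2 + 25)(s + 7), giving poles at s = ±5j, -7.
Since the simple pole(s) at s = ±5j lie on the jω-axis with none in the right half-plane, the system is marginally stable.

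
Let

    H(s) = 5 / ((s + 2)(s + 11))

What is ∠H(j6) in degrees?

At s = j6: numerator = 5, denominator = -14 + j78.
∠H = ∠num − ∠den = 0° − (100.18°) = -100.2°.

∠H(j6) ≈ -100.2°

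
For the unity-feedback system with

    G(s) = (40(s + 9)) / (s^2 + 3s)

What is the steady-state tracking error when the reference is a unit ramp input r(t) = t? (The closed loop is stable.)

G(s) has one pole at the origin.
This is a Type 1 system. Kv = lim_{s→0} s·G(s) = 360/3 = 120.
e_ss = 1/Kv = 1/(120) = 1/120 ≈ 0.008333.

e_ss = 0.008333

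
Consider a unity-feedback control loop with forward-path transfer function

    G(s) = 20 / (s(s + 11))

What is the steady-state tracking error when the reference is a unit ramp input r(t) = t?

e_ss = 0.5500

G(s) has one pole at the origin.
This is a Type 1 system. Kv = lim_{s→0} s·G(s) = 20/11.
e_ss = 1/Kv = 1/(20/11) = 11/20 ≈ 0.5500.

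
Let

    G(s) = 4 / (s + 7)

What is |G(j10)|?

Substitute s = j10: numerator = 4, denominator = 7 + j10.
|G(j10)| = |4| / |7 + j10| = 4 / 12.207 ≈ 0.3277.

|G(j10)| ≈ 0.3277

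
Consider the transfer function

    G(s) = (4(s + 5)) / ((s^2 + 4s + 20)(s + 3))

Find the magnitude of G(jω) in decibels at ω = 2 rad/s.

|G(j2)|_dB ≈ -9.53 dB

Substitute s = j2: numerator = 20 + j8, denominator = 32 + j56.
|G(j2)| = |20 + j8| / |32 + j56| = 21.541 / 64.498 ≈ 0.3340.
In decibels: 20·log₁₀(0.3340) ≈ -9.53 dB.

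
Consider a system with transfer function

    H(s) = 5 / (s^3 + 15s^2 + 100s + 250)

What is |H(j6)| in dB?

Substitute s = j6: numerator = 5, denominator = -290 + j384.
|H(j6)| = |5| / |-290 + j384| = 5 / 481.20 ≈ 0.01039.
In decibels: 20·log₁₀(0.01039) ≈ -39.7 dB.

|H(j6)|_dB ≈ -39.7 dB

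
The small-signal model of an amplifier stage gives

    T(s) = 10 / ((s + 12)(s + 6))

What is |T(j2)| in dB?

Substitute s = j2: numerator = 10, denominator = 68 + j36.
|T(j2)| = |10| / |68 + j36| = 10 / 76.942 ≈ 0.1300.
In decibels: 20·log₁₀(0.1300) ≈ -17.7 dB.

|T(j2)|_dB ≈ -17.7 dB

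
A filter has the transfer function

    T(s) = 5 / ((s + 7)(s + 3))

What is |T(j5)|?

|T(j5)| ≈ 0.09968

Substitute s = j5: numerator = 5, denominator = -4 + j50.
|T(j5)| = |5| / |-4 + j50| = 5 / 50.160 ≈ 0.09968.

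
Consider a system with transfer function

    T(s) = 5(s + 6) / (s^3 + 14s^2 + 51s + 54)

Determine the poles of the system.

The poles are the roots of the denominator s^3 + 14s^2 + 51s + 54 = 0.
Trying s = -2: the polynomial evaluates to 0, so (s + 2) is a factor.
Dividing out leaves s^2 + 12s + 27 = 0.
Factoring the quadratic: (s + 9)(s + 3) = 0.

s = -2, -9, -3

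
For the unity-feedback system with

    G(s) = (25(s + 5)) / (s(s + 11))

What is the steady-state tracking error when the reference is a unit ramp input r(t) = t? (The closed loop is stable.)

G(s) has one pole at the origin.
This is a Type 1 system. Kv = lim_{s→0} s·G(s) = 125/11.
e_ss = 1/Kv = 1/(125/11) = 11/125 ≈ 0.08800.

e_ss = 0.08800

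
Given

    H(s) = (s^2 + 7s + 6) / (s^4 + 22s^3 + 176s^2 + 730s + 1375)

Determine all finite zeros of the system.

s = -6, -1

Set the numerator to zero: s^2 + 7s + 6 = 0.
Factoring: (s + 6)(s + 1) = 0.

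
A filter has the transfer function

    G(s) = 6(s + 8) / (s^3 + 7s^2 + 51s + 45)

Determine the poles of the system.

s = -3 + 6j, -3 - 6j, -1

The poles are the roots of the denominator s^3 + 7s^2 + 51s + 45 = 0.
Trying s = -1: the polynomial evaluates to 0, so (s + 1) is a factor.
Dividing out leaves s^2 + 6s + 45 = 0.
The quadratic formula then gives s = -3 ± 6j.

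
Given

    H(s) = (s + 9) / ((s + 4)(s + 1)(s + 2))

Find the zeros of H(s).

s = -9

Set the numerator to zero: s + 9 = 0.
So s = -9.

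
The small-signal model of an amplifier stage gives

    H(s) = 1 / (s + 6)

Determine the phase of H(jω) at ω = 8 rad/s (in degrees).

At s = j8: numerator = 1, denominator = 6 + j8.
∠H = ∠num − ∠den = 0° − (53.130°) = -53.13°.

∠H(j8) ≈ -53.13°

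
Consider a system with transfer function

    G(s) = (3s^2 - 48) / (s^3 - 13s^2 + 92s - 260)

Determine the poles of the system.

The poles are the roots of the denominator s^3 - 13s^2 + 92s - 260 = 0.
Trying s = 5: the polynomial evaluates to 0, so (s - 5) is a factor.
Dividing out leaves s^2 - 8s + 52 = 0.
The quadratic formula then gives s = 4 ± 6j.

s = 4 + 6j, 4 - 6j, 5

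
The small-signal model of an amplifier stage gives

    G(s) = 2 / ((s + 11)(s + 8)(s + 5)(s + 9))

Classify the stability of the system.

The poles can be read from the denominator factors: s = -11, -8, -5, -9.
Since all poles lie strictly in the left half-plane, the system is stable.

stable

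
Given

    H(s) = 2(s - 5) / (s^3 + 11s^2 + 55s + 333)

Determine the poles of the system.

s = -1 + 6j, -1 - 6j, -9

The poles are the roots of the denominator s^3 + 11s^2 + 55s + 333 = 0.
Trying s = -9: the polynomial evaluates to 0, so (s + 9) is a factor.
Dividing out leaves s^2 + 2s + 37 = 0.
The quadratic formula then gives s = -1 ± 6j.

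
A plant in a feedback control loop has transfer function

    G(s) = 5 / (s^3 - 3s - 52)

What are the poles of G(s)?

The poles are the roots of the denominator s^3 - 3s - 52 = 0.
Trying s = 4: the polynomial evaluates to 0, so (s - 4) is a factor.
Dividing out leaves s^2 + 4s + 13 = 0.
The quadratic formula then gives s = -2 ± 3j.

s = -2 ± 3j, 4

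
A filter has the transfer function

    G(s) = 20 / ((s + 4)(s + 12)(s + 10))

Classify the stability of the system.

stable

The poles can be read from the denominator factors: s = -4, -12, -10.
Since all poles lie strictly in the left half-plane, the system is stable.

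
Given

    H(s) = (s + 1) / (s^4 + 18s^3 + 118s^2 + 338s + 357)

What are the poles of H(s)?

The poles are the roots of the denominator s^4 + 18s^3 + 118s^2 + 338s + 357 = 0.
Trying s = -3: the polynomial evaluates to 0, so (s + 3) is a factor.
Dividing out leaves s^3 + 15s^2 + 73s + 119 = 0.
This factors further as (s^2 + 8s + 17)(s + 7) = 0.

s = -4 + j, -4 - j, -3, -7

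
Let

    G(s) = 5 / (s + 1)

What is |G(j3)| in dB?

Substitute s = j3: numerator = 5, denominator = 1 + j3.
|G(j3)| = |5| / |1 + j3| = 5 / 3.1623 ≈ 1.581.
In decibels: 20·log₁₀(1.581) ≈ 3.98 dB.

|G(j3)|_dB ≈ 3.98 dB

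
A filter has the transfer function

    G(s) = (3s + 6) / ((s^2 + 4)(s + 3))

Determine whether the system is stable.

The poles can be read from the denominator factors: s = ±2j, -3.
Since the simple pole(s) at s = ±2j lie on the jω-axis with none in the right half-plane, the system is marginally stable.

marginally stable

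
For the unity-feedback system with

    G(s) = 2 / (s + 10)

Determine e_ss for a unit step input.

G(s) has no poles at the origin.
This is a Type 0 system. Kp = lim_{s→0} G(s) = 2/10 = 1/5.
e_ss = 1/(1 + Kp) = 1/(1 + 1/5) = 5/6 ≈ 0.8333.

e_ss = 0.8333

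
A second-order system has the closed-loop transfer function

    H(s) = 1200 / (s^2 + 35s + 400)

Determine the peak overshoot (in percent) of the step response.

Comparing s^2 + 35s + 400 to s^2 + 2ζωₙs + ωₙ²: ωₙ = 20 rad/s and ζ = 35/(2·20) = 0.875.
%OS = 100·exp(−πζ/√(1−ζ²)) = 100·exp(−π·0.875/√(1−0.875²)) ≈ 0.342%.

%OS ≈ 0.342%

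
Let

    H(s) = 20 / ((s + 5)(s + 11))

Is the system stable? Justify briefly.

stable

The poles can be read from the denominator factors: s = -5, -11.
Since all poles lie strictly in the left half-plane, the system is stable.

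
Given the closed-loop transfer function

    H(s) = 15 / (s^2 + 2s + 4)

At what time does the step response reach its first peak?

t_p ≈ 1.814 s

Comparing s^2 + 2s + 4 to s^2 + 2ζωₙs + ωₙ²: ωₙ = 2 rad/s and ζ = 2/(2·2) = 0.5.
ζωₙ = 2/2 = 1, so ω_d = ωₙ√(1−ζ²) = √(ωₙ² − (ζωₙ)²) = √(4 − 1²) = √3 ≈ 1.732 rad/s.
t_p = π/ω_d = π/1.732 ≈ 1.814 s.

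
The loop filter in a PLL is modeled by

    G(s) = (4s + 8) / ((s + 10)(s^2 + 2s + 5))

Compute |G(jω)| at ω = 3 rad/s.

|G(j3)| ≈ 0.1916

Substitute s = j3: numerator = 8 + j12, denominator = -58 + j48.
|G(j3)| = |8 + j12| / |-58 + j48| = 14.422 / 75.286 ≈ 0.1916.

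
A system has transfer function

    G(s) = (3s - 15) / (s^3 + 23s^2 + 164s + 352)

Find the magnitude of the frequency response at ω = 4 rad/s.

Substitute s = j4: numerator = -15 + j12, denominator = -16 + j592.
|G(j4)| = |-15 + j12| / |-16 + j592| = 19.209 / 592.22 ≈ 0.03244.

|G(j4)| ≈ 0.03244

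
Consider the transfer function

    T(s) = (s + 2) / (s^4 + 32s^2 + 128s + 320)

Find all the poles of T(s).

s = 2 + 6j, 2 - 6j, -2 + 2j, -2 - 2j

The poles are the roots of the denominator s^4 + 32s^2 + 128s + 320 = 0.
No real roots exist; factor into two real quadratics: (s^2 - 4s + 40)(s^2 + 4s + 8) = 0.
Each quadratic gives a conjugate pair via the quadratic formula.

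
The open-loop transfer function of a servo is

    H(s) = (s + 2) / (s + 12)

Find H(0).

At s = 0 each factor (s + a) contributes a and each (s^2 + bs + c) contributes c.
H(0) = 1·(2) / ((12)) = 2/12 = 1/6.

H(0) = 1/6 ≈ 0.1667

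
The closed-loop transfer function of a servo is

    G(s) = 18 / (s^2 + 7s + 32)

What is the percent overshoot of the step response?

Comparing s^2 + 7s + 32 to s^2 + 2ζωₙs + ωₙ²: ωₙ = √32 ≈ 5.657 rad/s and ζ = 7/(2·√32) ≈ 0.6187.
%OS = 100·exp(−πζ/√(1−ζ²)) = 100·exp(−π·0.6187/√(1−0.6187²)) ≈ 8.42%.

%OS ≈ 8.42%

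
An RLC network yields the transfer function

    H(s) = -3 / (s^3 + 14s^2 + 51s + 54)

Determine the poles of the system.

s = -9, -3, -2

The poles are the roots of the denominator s^3 + 14s^2 + 51s + 54 = 0.
Trying s = -9: the polynomial evaluates to 0, so (s + 9) is a factor.
Dividing out leaves s^2 + 5s + 6 = 0.
Factoring the quadratic: (s + 3)(s + 2) = 0.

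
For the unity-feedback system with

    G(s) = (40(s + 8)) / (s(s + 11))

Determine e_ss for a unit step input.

e_ss = 0

G(s) has one pole at the origin.
This is a Type 1 system; for a step input the steady-state error is zero.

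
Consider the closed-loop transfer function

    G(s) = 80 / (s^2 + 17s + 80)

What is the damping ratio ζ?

Compare the denominator to the standard form s^2 + 2ζωₙs + ωₙ².
ωₙ² = 80, so ωₙ = √80 ≈ 8.944 rad/s.
2ζωₙ = 17, so ζ = 17/(2·√80) ≈ 0.9503.
With ζ = 0.9503 the response is underdamped.

ζ ≈ 0.9503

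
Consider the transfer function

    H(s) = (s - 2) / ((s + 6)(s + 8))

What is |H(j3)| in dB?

|H(j3)|_dB ≈ -24.0 dB

Substitute s = j3: numerator = -2 + j3, denominator = 39 + j42.
|H(j3)| = |-2 + j3| / |39 + j42| = 3.6056 / 57.315 ≈ 0.06291.
In decibels: 20·log₁₀(0.06291) ≈ -24.0 dB.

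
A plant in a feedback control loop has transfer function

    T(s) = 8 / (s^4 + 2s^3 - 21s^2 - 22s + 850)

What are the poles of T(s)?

s = 4 ± 3j, -5 ± 3j

The poles are the roots of the denominator s^4 + 2s^3 - 21s^2 - 22s + 850 = 0.
No real roots exist; factor into two real quadratics: (s^2 - 8s + 25)(s^2 + 10s + 34) = 0.
Each quadratic gives a conjugate pair via the quadratic formula.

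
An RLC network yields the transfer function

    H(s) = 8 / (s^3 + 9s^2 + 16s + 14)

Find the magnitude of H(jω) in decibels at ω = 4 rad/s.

Substitute s = j4: numerator = 8, denominator = -130.
|H(j4)| = |8| / |-130| = 8 / 130 ≈ 0.06154.
In decibels: 20·log₁₀(0.06154) ≈ -24.2 dB.

|H(j4)|_dB ≈ -24.2 dB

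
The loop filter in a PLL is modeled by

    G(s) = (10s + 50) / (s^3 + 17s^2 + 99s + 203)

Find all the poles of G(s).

The poles are the roots of the denominator s^3 + 17s^2 + 99s + 203 = 0.
Trying s = -7: the polynomial evaluates to 0, so (s + 7) is a factor.
Dividing out leaves s^2 + 10s + 29 = 0.
The quadratic formula then gives s = -5 ± 2j.

s = -5 ± 2j, -7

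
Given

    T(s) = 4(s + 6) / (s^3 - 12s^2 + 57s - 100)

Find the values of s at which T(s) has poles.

s = 4 ± 3j, 4

The poles are the roots of the denominator s^3 - 12s^2 + 57s - 100 = 0.
Trying s = 4: the polynomial evaluates to 0, so (s - 4) is a factor.
Dividing out leaves s^2 - 8s + 25 = 0.
The quadratic formula then gives s = 4 ± 3j.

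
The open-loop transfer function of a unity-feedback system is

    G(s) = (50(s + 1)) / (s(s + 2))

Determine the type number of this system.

The denominator has 1 factor of s at the origin (free integrator), so this is a Type 1 system.

Type 1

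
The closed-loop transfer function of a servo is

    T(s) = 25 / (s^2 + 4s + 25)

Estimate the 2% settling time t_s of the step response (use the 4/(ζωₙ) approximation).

Comparing s^2 + 4s + 25 to s^2 + 2ζωₙs + ωₙ²: ωₙ = 5 rad/s and ζ = 4/(2·5) = 0.4.
ζωₙ = 4/2 = 2, so t_s ≈ 4/(ζωₙ) = 4/2 = 2 s.

t_s ≈ 2 s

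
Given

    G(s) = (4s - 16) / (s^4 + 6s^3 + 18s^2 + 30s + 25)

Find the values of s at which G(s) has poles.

The poles are the roots of the denominator s^4 + 6s^3 + 18s^2 + 30s + 25 = 0.
No real roots exist; factor into two real quadratics: (s^2 + 4s + 5)(s^2 + 2s + 5) = 0.
Each quadratic gives a conjugate pair via the quadratic formula.

s = -2 ± j, -1 ± 2j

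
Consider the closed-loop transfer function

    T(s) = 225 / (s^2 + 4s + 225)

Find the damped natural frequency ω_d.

Comparing s^2 + 4s + 225 to s^2 + 2ζωₙs + ωₙ²: ωₙ = 15 rad/s and ζ = 4/(2·15) ≈ 0.1333.
ζωₙ = 4/2 = 2, so ω_d = ωₙ√(1−ζ²) = √(ωₙ² − (ζωₙ)²) = √(225 − 2²) = √221 ≈ 14.87 rad/s.

ω_d ≈ 14.87 rad/s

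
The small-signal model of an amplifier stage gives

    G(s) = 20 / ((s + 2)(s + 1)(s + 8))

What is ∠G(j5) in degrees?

At s = j5: numerator = 20, denominator = -259 + j5.
∠G = ∠num − ∠den = 0° − (178.89°) = -178.9°.

∠G(j5) ≈ -178.9°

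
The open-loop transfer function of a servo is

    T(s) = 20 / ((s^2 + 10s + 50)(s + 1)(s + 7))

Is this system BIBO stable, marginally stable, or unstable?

The poles can be read from the denominator factors: s = -5 ± 5j, -1, -7.
Since all poles lie strictly in the left half-plane, the system is stable.

stable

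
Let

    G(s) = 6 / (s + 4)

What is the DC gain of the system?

G(0) = 3/2 ≈ 1.500

At s = 0 each factor (s + a) contributes a and each (s^2 + bs + c) contributes c.
G(0) = 6·1 / ((4)) = 6/4 = 3/2.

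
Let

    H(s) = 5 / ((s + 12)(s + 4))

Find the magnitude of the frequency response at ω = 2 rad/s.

Substitute s = j2: numerator = 5, denominator = 44 + j32.
|H(j2)| = |5| / |44 + j32| = 5 / 54.406 ≈ 0.09190.

|H(j2)| ≈ 0.09190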